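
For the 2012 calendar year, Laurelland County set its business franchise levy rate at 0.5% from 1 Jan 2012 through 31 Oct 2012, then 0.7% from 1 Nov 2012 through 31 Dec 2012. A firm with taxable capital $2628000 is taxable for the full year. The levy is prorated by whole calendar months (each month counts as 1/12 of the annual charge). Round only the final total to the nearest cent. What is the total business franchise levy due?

1 Jan – 31 Oct 2012: 10 months at 0.5% → $2628000 × 0.5% × 10/12 = $10950.0000
1 Nov – 31 Dec 2012: 2 months at 0.7% → $2628000 × 0.7% × 2/12 = $3066.0000
Total = $14016.0000

$14016.00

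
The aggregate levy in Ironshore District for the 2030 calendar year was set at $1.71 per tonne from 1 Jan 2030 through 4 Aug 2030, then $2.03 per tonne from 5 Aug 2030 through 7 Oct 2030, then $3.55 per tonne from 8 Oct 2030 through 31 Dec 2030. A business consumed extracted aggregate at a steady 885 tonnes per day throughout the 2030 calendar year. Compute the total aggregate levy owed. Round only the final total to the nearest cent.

$708,911.55

1 Jan – 4 Aug 2030: 216 days × 885 tonnes/day = 191,160 tonnes at $1.71/tonne → $326,883.60
5 Aug – 7 Oct 2030: 64 days × 885 tonnes/day = 56,640 tonnes at $2.03/tonne → $114,979.20
8 Oct – 31 Dec 2030: 85 days × 885 tonnes/day = 75,225 tonnes at $3.55/tonne → $267,048.75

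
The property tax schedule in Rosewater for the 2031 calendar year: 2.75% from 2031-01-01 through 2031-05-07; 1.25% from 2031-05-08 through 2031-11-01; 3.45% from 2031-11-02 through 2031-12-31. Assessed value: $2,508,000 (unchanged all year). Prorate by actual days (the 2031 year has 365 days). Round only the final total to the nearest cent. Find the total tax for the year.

$53,509.73

2031-01-01 to 2031-05-07: 127 days at 2.75% → $2,508,000 × 2.75% × 127/365 = $23,997.7808
2031-05-08 to 2031-11-01: 178 days at 1.25% → $2,508,000 × 1.25% × 178/365 = $15,288.4932
2031-11-02 to 2031-12-31: 60 days at 3.45% → $2,508,000 × 3.45% × 60/365 = $14,223.4521
Total = $53,509.7260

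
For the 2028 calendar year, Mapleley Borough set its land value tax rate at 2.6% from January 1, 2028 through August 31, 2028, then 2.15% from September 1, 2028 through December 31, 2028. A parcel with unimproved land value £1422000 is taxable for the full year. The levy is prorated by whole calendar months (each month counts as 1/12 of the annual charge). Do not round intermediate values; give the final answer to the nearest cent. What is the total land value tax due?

£34839.00

January 1 – August 31, 2028: 8 months at 2.6% → £1422000 × 2.6% × 8/12 = £24648.0000
September 1 – December 31, 2028: 4 months at 2.15% → £1422000 × 2.15% × 4/12 = £10191.0000
Total = £34839.0000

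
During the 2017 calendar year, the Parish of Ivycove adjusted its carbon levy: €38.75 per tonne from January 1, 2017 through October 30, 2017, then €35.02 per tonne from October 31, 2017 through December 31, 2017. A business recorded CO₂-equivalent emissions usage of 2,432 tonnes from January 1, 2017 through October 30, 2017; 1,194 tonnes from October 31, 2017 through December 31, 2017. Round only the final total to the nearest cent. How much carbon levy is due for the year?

€136,053.88

January 1 – October 30, 2017: 2,432 tonnes at €38.75/tonne → €94,240.00
October 31 – December 31, 2017: 1,194 tonnes at €35.02/tonne → €41,813.88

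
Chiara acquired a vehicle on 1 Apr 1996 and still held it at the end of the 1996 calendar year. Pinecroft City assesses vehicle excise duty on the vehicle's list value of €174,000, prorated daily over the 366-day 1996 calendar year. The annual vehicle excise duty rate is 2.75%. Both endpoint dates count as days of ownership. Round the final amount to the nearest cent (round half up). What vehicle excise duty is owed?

€3,595.29

Days held (1 Apr – 31 Dec 1996): 275 out of 366
Tax = €174,000 × 2.75% × 275/366 = €3,595.2869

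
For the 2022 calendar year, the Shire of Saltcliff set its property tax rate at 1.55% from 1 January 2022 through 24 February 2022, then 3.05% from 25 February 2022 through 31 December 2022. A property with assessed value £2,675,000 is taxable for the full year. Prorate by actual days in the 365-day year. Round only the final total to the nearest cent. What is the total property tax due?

1 January – 24 February 2022: 55 days at 1.55% → £2,675,000 × 1.55% × 55/365 = £6,247.7740
25 February – 31 December 2022: 310 days at 3.05% → £2,675,000 × 3.05% × 310/365 = £69,293.4932
Total = £75,541.2671

£75,541.27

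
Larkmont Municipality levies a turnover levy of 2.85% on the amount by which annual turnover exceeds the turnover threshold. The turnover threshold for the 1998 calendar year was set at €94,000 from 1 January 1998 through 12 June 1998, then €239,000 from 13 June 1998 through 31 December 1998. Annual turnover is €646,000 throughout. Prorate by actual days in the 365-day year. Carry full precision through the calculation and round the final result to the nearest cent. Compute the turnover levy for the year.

1 January – 12 June 1998: 163 days, exemption €94,000 → (€646,000 − €94,000) × 2.85% × 163/365 = €7,025.5233
13 June – 31 December 1998: 202 days, exemption €239,000 → (€646,000 − €239,000) × 2.85% × 202/365 = €6,419.4493
Total = €13,444.9726

€13,444.97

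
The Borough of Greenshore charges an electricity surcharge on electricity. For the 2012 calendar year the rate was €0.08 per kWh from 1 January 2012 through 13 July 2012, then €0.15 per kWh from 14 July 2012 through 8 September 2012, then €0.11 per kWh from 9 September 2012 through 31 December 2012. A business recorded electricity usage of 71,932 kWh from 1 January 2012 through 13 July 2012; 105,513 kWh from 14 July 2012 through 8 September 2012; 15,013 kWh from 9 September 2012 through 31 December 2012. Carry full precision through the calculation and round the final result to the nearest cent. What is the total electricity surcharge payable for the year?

€23232.94

1 January – 13 July 2012: 71,932 kWh at €0.08/kWh → €5754.56
14 July – 8 September 2012: 105,513 kWh at €0.15/kWh → €15826.95
9 September – 31 December 2012: 15,013 kWh at €0.11/kWh → €1651.43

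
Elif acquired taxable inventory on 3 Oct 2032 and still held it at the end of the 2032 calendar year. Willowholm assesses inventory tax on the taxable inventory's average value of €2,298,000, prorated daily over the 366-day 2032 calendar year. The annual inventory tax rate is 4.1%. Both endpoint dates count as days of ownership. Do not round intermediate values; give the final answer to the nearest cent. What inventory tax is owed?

Days held (3 Oct – 31 Dec 2032): 90 out of 366
Tax = €2,298,000 × 4.1% × 90/366 = €23,168.3607

€23,168.36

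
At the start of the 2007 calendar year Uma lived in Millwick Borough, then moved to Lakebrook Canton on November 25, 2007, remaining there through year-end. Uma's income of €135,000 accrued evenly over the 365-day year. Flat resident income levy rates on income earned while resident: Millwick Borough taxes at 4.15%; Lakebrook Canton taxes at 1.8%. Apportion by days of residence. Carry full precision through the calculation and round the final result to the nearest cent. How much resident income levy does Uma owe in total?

€5,280.90

Millwick Borough, January 1 – November 24, 2007: 328 days → €135,000 × 4.15% × 328/365 = €5,034.5753
Lakebrook Canton, November 25 – December 31, 2007: 37 days → €135,000 × 1.8% × 37/365 = €246.3288
Total = €5,280.9041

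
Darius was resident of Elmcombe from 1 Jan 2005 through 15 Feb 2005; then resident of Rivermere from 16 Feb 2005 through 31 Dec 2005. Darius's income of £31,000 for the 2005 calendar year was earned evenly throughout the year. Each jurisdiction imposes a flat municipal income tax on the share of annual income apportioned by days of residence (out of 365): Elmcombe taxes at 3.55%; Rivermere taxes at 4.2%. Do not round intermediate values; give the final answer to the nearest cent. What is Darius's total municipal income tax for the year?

Elmcombe, 1 Jan – 15 Feb 2005: 46 days → £31,000 × 3.55% × 46/365 = £138.6932
Rivermere, 16 Feb – 31 Dec 2005: 319 days → £31,000 × 4.2% × 319/365 = £1,137.9123
Total = £1,276.6055

£1,276.61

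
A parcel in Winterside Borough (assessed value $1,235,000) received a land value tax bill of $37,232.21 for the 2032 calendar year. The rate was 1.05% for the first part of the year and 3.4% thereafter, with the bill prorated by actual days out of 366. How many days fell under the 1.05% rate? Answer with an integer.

60 days

Let d = days at the first rate; then 366 − d days at the second rate.
$1,235,000 × [1.05%·d + 3.4%·(366−d)] / 366 = $37,232.21
Solving gives d = 60, so the new rate took effect on March 1, 2032.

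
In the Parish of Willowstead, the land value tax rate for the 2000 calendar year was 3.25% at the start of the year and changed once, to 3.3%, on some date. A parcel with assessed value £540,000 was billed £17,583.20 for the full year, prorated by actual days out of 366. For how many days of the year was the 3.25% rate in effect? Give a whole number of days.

Let d = days at the first rate; then 366 − d days at the second rate.
£540,000 × [3.25%·d + 3.3%·(366−d)] / 366 = £17,583.20
Solving gives d = 321, so the new rate took effect on November 17, 2000.

321 days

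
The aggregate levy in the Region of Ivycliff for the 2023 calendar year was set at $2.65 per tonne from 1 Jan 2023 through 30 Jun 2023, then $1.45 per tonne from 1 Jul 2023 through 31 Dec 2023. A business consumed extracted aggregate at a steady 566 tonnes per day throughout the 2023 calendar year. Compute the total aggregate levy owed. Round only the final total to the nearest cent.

1 Jan – 30 Jun 2023: 181 days × 566 tonnes/day = 102,446 tonnes at $2.65/tonne → $271,481.90
1 Jul – 31 Dec 2023: 184 days × 566 tonnes/day = 104,144 tonnes at $1.45/tonne → $151,008.80

$422,490.70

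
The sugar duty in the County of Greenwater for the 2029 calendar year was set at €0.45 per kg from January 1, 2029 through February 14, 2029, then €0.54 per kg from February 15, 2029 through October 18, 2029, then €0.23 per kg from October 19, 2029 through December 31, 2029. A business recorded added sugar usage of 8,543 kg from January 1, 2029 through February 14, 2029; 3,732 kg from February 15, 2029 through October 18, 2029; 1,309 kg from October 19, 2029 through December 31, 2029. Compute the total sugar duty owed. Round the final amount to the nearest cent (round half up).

€6,160.70

January 1 – February 14, 2029: 8,543 kg at €0.45/kg → €3,844.35
February 15 – October 18, 2029: 3,732 kg at €0.54/kg → €2,015.28
October 19 – December 31, 2029: 1,309 kg at €0.23/kg → €301.07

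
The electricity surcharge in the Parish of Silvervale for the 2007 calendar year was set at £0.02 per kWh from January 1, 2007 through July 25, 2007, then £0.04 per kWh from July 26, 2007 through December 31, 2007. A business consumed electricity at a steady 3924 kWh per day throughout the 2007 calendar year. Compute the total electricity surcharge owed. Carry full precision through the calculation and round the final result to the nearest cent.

January 1 – July 25, 2007: 206 days × 3924 kWh/day = 808,344 kWh at £0.02/kWh → £16166.88
July 26 – December 31, 2007: 159 days × 3924 kWh/day = 623,916 kWh at £0.04/kWh → £24956.64

£41123.52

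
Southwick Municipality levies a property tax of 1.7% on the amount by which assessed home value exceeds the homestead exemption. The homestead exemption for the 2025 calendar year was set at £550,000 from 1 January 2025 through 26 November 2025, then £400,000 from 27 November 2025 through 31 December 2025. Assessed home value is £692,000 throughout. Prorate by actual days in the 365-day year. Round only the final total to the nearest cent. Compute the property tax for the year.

£2,658.52

1 January – 26 November 2025: 330 days, exemption £550,000 → (£692,000 − £550,000) × 1.7% × 330/365 = £2,182.5205
27 November – 31 December 2025: 35 days, exemption £400,000 → (£692,000 − £400,000) × 1.7% × 35/365 = £476.0000
Total = £2,658.5205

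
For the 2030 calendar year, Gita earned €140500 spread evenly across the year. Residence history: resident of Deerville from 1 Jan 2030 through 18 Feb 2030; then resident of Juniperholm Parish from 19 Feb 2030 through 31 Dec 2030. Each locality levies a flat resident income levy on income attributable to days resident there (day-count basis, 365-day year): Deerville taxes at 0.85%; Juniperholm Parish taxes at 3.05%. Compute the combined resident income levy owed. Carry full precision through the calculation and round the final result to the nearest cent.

€3870.29

Deerville, 1 Jan – 18 Feb 2030: 49 days → €140500 × 0.85% × 49/365 = €160.3240
Juniperholm Parish, 19 Feb – 31 Dec 2030: 316 days → €140500 × 3.05% × 316/365 = €3709.9699
Total = €3870.2938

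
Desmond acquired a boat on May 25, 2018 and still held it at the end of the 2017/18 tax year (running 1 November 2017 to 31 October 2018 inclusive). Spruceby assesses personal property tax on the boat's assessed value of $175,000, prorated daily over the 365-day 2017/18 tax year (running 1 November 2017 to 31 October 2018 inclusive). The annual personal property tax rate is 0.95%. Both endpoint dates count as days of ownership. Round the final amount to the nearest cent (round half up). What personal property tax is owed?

Days held (May 25 – October 31, 2018): 160 out of 365
Tax = $175,000 × 0.95% × 160/365 = $728.7671

$728.77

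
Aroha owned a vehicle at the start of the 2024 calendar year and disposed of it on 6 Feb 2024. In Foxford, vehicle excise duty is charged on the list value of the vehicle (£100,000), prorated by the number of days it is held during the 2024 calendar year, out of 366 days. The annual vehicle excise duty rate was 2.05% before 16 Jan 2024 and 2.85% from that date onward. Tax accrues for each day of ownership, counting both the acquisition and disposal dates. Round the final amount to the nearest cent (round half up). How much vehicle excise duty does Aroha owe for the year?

1 Jan – 15 Jan 2024: 15 days at 2.05% → £100,000 × 2.05% × 15/366 = £84.0164
16 Jan – 6 Feb 2024: 22 days at 2.85% → £100,000 × 2.85% × 22/366 = £171.3115
Total = £255.3279

£255.33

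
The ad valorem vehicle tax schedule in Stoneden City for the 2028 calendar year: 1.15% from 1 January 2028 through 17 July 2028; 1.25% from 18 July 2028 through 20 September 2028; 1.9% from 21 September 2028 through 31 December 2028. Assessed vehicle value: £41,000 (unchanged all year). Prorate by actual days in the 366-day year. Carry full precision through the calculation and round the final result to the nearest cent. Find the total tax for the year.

1 January – 17 July 2028: 199 days at 1.15% → £41,000 × 1.15% × 199/366 = £256.3620
18 July – 20 September 2028: 65 days at 1.25% → £41,000 × 1.25% × 65/366 = £91.0178
21 September – 31 December 2028: 102 days at 1.9% → £41,000 × 1.9% × 102/366 = £217.0984
Total = £564.4781

£564.48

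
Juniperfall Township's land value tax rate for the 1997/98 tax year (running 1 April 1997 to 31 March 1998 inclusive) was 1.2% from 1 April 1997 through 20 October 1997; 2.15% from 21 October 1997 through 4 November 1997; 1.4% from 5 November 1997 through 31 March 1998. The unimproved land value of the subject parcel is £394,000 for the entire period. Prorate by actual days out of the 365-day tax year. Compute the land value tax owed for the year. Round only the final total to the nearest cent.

£5,199.18

1 April – 20 October 1997: 203 days at 1.2% → £394,000 × 1.2% × 203/365 = £2,629.5452
21 October – 4 November 1997: 15 days at 2.15% → £394,000 × 2.15% × 15/365 = £348.1233
5 November 1997 – 31 March 1998: 147 days at 1.4% → £394,000 × 1.4% × 147/365 = £2,221.5123
Total = £5,199.1808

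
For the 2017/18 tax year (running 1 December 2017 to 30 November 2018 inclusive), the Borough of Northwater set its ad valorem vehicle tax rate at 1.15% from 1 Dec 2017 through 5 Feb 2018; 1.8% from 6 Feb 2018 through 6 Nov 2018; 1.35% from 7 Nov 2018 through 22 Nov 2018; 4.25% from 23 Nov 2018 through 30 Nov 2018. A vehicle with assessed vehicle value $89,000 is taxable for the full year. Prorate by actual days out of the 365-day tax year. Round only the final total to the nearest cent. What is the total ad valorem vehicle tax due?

$1,526.05

1 Dec 2017 – 5 Feb 2018: 67 days at 1.15% → $89,000 × 1.15% × 67/365 = $187.8753
6 Feb – 6 Nov 2018: 274 days at 1.8% → $89,000 × 1.8% × 274/365 = $1,202.5973
7 Nov – 22 Nov 2018: 16 days at 1.35% → $89,000 × 1.35% × 16/365 = $52.6685
23 Nov – 30 Nov 2018: 8 days at 4.25% → $89,000 × 4.25% × 8/365 = $82.9041
Total = $1,526.0452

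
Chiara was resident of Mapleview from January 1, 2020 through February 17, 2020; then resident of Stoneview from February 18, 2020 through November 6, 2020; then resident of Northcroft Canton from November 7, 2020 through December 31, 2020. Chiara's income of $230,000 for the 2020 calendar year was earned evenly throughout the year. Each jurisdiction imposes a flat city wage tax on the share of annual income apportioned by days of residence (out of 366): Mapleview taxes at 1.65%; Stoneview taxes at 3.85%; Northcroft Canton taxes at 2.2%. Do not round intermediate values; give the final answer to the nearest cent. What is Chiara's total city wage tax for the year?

Mapleview, January 1 – February 17, 2020: 48 days → $230,000 × 1.65% × 48/366 = $497.7049
Stoneview, February 18 – November 6, 2020: 263 days → $230,000 × 3.85% × 263/366 = $6,363.0191
Northcroft Canton, November 7 – December 31, 2020: 55 days → $230,000 × 2.2% × 55/366 = $760.3825
Total = $7,621.1066

$7,621.11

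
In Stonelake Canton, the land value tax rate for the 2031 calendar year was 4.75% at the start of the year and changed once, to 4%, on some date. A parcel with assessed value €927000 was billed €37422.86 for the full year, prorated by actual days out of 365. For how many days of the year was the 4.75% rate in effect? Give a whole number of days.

Let d = days at the first rate; then 365 − d days at the second rate.
€927000 × [4.75%·d + 4%·(365−d)] / 365 = €37422.86
Solving gives d = 18, so the new rate took effect on 19 January 2031.

18 days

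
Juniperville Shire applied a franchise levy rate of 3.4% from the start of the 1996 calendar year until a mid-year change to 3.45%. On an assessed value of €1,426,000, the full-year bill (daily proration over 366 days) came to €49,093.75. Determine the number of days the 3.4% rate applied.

53 days

Let d = days at the first rate; then 366 − d days at the second rate.
€1,426,000 × [3.4%·d + 3.45%·(366−d)] / 366 = €49,093.75
Solving gives d = 53, so the new rate took effect on February 23, 1996.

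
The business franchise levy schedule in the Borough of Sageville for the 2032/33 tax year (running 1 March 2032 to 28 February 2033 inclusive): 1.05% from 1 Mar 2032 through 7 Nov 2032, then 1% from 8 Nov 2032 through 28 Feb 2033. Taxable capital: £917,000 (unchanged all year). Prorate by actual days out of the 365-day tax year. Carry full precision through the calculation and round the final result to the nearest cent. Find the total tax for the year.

£9,486.55

1 Mar – 7 Nov 2032: 252 days at 1.05% → £917,000 × 1.05% × 252/365 = £6,647.6219
8 Nov 2032 – 28 Feb 2033: 113 days at 1% → £917,000 × 1% × 113/365 = £2,838.9315
Total = £9,486.5534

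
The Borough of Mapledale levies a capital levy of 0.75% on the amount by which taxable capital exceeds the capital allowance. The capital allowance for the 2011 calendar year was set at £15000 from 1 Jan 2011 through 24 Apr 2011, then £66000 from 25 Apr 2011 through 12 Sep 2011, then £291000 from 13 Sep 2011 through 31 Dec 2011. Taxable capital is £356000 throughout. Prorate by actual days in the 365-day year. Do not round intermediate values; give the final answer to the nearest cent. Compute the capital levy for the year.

1 Jan – 24 Apr 2011: 114 days, exemption £15000 → (£356000 − £15000) × 0.75% × 114/365 = £798.7808
25 Apr – 12 Sep 2011: 141 days, exemption £66000 → (£356000 − £66000) × 0.75% × 141/365 = £840.2055
13 Sep – 31 Dec 2011: 110 days, exemption £291000 → (£356000 − £291000) × 0.75% × 110/365 = £146.9178
Total = £1785.9041

£1785.90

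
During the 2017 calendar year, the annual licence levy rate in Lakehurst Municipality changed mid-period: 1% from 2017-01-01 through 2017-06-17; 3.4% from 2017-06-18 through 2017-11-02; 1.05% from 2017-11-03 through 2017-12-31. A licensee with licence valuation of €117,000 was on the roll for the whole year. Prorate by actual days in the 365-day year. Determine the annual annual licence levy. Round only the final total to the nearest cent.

€2,241.11

2017-01-01 to 2017-06-17: 168 days at 1% → €117,000 × 1% × 168/365 = €538.5205
2017-06-18 to 2017-11-02: 138 days at 3.4% → €117,000 × 3.4% × 138/365 = €1,504.0110
2017-11-03 to 2017-12-31: 59 days at 1.05% → €117,000 × 1.05% × 59/365 = €198.5795
Total = €2,241.1110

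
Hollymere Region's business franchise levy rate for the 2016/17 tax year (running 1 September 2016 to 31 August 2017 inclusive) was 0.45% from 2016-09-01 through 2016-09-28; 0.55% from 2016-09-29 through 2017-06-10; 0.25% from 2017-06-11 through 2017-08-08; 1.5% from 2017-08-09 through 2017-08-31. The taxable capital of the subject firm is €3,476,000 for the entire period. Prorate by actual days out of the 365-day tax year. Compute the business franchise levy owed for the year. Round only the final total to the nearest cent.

2016-09-01 to 2016-09-28: 28 days at 0.45% → €3,476,000 × 0.45% × 28/365 = €1,199.9342
2016-09-29 to 2017-06-10: 255 days at 0.55% → €3,476,000 × 0.55% × 255/365 = €13,356.4110
2017-06-11 to 2017-08-08: 59 days at 0.25% → €3,476,000 × 0.25% × 59/365 = €1,404.6849
2017-08-09 to 2017-08-31: 23 days at 1.5% → €3,476,000 × 1.5% × 23/365 = €3,285.5342
Total = €19,246.5644

€19,246.56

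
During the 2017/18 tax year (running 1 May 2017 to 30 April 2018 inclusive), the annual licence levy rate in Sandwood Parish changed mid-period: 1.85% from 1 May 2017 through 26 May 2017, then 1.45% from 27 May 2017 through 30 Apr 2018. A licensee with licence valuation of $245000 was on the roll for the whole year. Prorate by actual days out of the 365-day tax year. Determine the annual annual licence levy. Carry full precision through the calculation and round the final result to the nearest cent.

1 May – 26 May 2017: 26 days at 1.85% → $245000 × 1.85% × 26/365 = $322.8630
27 May 2017 – 30 Apr 2018: 339 days at 1.45% → $245000 × 1.45% × 339/365 = $3299.4452
Total = $3622.3082

$3622.31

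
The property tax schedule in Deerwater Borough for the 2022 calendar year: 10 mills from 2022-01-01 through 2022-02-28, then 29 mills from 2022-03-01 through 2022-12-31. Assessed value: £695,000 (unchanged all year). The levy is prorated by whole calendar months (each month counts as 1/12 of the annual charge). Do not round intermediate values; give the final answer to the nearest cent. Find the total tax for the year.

£17,954.17

2022-01-01 to 2022-02-28: 2 months at 10 mills → £695,000 × 1% × 2/12 = £1,158.3333
2022-03-01 to 2022-12-31: 10 months at 29 mills → £695,000 × 2.9% × 10/12 = £16,795.8333
Total = £17,954.1667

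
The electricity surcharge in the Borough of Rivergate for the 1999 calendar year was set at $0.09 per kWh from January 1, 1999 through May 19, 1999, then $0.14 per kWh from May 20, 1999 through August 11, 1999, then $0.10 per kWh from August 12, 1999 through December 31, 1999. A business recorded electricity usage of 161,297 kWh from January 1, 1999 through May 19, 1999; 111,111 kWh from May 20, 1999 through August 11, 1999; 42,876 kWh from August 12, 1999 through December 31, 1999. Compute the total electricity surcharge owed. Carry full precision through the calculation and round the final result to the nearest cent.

$34,359.87

January 1 – May 19, 1999: 161,297 kWh at $0.09/kWh → $14,516.73
May 20 – August 11, 1999: 111,111 kWh at $0.14/kWh → $15,555.54
August 12 – December 31, 1999: 42,876 kWh at $0.10/kWh → $4,287.60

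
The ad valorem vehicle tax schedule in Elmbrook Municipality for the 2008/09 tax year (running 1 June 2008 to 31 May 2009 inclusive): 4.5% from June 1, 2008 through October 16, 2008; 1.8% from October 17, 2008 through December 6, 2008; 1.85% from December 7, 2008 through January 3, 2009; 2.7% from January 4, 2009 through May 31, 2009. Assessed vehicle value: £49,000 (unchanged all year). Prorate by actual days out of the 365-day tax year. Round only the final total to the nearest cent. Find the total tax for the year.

£1,562.90

June 1 – October 16, 2008: 138 days at 4.5% → £49,000 × 4.5% × 138/365 = £833.6712
October 17 – December 6, 2008: 51 days at 1.8% → £49,000 × 1.8% × 51/365 = £123.2384
December 7, 2008 – January 3, 2009: 28 days at 1.85% → £49,000 × 1.85% × 28/365 = £69.5397
January 4 – May 31, 2009: 148 days at 2.7% → £49,000 × 2.7% × 148/365 = £536.4493
Total = £1,562.8986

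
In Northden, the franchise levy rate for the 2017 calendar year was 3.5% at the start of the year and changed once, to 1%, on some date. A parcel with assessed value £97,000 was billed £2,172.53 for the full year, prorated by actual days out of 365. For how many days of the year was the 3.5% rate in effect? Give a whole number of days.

Let d = days at the first rate; then 365 − d days at the second rate.
£97,000 × [3.5%·d + 1%·(365−d)] / 365 = £2,172.53
Solving gives d = 181, so the new rate took effect on July 1, 2017.

181 days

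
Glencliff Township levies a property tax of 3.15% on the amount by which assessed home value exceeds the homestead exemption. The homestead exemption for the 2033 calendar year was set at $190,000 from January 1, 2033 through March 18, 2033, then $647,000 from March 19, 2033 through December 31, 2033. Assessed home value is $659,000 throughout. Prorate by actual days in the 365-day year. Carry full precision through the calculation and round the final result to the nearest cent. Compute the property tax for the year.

$3,414.86

January 1 – March 18, 2033: 77 days, exemption $190,000 → ($659,000 − $190,000) × 3.15% × 77/365 = $3,116.6014
March 19 – December 31, 2033: 288 days, exemption $647,000 → ($659,000 − $647,000) × 3.15% × 288/365 = $298.2575
Total = $3,414.8589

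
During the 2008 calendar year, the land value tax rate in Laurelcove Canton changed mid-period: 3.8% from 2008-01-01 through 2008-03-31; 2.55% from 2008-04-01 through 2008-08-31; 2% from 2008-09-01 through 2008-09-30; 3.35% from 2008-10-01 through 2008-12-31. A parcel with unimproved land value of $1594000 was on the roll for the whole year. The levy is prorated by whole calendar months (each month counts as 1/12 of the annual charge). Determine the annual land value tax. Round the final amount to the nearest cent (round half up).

$48085.67

2008-01-01 to 2008-03-31: 3 months at 3.8% → $1594000 × 3.8% × 3/12 = $15143.0000
2008-04-01 to 2008-08-31: 5 months at 2.55% → $1594000 × 2.55% × 5/12 = $16936.2500
2008-09-01 to 2008-09-30: 1 month at 2% → $1594000 × 2% × 1/12 = $2656.6667
2008-10-01 to 2008-12-31: 3 months at 3.35% → $1594000 × 3.35% × 3/12 = $13349.7500
Total = $48085.6667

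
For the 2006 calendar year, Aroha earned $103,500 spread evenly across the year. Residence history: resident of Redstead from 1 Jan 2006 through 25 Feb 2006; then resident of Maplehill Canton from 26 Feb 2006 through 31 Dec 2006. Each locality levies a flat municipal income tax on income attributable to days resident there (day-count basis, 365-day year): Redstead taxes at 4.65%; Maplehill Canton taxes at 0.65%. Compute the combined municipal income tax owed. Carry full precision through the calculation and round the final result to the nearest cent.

Redstead, 1 Jan – 25 Feb 2006: 56 days → $103,500 × 4.65% × 56/365 = $738.3945
Maplehill Canton, 26 Feb – 31 Dec 2006: 309 days → $103,500 × 0.65% × 309/365 = $569.5336
Total = $1,307.9281

$1,307.93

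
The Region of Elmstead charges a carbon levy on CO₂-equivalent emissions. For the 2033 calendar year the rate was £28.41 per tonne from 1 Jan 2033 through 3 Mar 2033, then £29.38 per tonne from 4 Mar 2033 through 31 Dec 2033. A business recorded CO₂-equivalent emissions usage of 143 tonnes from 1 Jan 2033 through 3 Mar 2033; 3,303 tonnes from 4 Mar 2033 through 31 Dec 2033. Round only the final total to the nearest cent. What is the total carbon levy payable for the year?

£101,104.77

1 Jan – 3 Mar 2033: 143 tonnes at £28.41/tonne → £4,062.63
4 Mar – 31 Dec 2033: 3,303 tonnes at £29.38/tonne → £97,042.14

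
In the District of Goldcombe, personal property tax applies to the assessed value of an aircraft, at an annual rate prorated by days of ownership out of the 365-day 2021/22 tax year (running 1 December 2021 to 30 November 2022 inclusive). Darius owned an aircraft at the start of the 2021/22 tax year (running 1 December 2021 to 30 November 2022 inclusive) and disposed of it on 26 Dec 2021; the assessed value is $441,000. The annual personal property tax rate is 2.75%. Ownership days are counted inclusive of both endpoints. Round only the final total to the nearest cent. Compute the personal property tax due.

Days held (1 Dec – 26 Dec 2021): 26 out of 365
Tax = $441,000 × 2.75% × 26/365 = $863.8767

$863.88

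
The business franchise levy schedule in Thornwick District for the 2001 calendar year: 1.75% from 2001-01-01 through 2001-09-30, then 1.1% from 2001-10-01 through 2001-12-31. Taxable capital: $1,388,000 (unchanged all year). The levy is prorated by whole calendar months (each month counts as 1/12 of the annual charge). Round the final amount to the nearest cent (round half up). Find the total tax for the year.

$22,034.50

2001-01-01 to 2001-09-30: 9 months at 1.75% → $1,388,000 × 1.75% × 9/12 = $18,217.5000
2001-10-01 to 2001-12-31: 3 months at 1.1% → $1,388,000 × 1.1% × 3/12 = $3,817.0000
Total = $22,034.5000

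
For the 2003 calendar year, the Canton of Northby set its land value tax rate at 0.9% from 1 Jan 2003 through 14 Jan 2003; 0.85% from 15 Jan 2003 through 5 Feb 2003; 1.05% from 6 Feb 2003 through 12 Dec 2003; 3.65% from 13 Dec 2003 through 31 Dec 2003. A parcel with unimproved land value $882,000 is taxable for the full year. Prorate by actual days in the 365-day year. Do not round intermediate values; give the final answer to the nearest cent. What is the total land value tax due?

1 Jan – 14 Jan 2003: 14 days at 0.9% → $882,000 × 0.9% × 14/365 = $304.4712
15 Jan – 5 Feb 2003: 22 days at 0.85% → $882,000 × 0.85% × 22/365 = $451.8740
6 Feb – 12 Dec 2003: 310 days at 1.05% → $882,000 × 1.05% × 310/365 = $7,865.5068
13 Dec – 31 Dec 2003: 19 days at 3.65% → $882,000 × 3.65% × 19/365 = $1,675.8000
Total = $10,297.6521

$10,297.65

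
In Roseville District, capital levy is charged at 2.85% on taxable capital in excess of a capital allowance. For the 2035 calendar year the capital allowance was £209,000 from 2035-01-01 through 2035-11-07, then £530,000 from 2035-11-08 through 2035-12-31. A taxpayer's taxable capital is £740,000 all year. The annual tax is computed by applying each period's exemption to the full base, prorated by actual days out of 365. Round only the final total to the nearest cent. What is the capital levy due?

£13,780.02

2035-01-01 to 2035-11-07: 311 days, exemption £209,000 → (£740,000 − £209,000) × 2.85% × 311/365 = £12,894.5712
2035-11-08 to 2035-12-31: 54 days, exemption £530,000 → (£740,000 − £530,000) × 2.85% × 54/365 = £885.4521
Total = £13,780.0233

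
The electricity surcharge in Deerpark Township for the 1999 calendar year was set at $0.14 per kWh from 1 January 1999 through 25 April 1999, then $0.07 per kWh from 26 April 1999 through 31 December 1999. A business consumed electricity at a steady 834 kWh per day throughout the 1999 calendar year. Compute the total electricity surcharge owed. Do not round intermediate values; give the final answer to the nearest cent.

1 January – 25 April 1999: 115 days × 834 kWh/day = 95,910 kWh at $0.14/kWh → $13,427.40
26 April – 31 December 1999: 250 days × 834 kWh/day = 208,500 kWh at $0.07/kWh → $14,595.00

$28,022.40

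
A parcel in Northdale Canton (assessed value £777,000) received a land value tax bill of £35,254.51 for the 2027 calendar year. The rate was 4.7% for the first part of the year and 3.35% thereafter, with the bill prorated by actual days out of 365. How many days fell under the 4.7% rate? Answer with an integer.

321 days

Let d = days at the first rate; then 365 − d days at the second rate.
£777,000 × [4.7%·d + 3.35%·(365−d)] / 365 = £35,254.51
Solving gives d = 321, so the new rate took effect on 18 Nov 2027.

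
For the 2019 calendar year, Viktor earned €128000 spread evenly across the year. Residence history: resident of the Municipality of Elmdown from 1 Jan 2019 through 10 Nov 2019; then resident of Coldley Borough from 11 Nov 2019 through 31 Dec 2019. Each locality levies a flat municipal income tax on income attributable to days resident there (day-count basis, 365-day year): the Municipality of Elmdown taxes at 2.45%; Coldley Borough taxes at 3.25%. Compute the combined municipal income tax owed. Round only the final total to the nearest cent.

The Municipality of Elmdown, 1 Jan – 10 Nov 2019: 314 days → €128000 × 2.45% × 314/365 = €2697.8192
Coldley Borough, 11 Nov – 31 Dec 2019: 51 days → €128000 × 3.25% × 51/365 = €581.2603
Total = €3279.0795

€3279.08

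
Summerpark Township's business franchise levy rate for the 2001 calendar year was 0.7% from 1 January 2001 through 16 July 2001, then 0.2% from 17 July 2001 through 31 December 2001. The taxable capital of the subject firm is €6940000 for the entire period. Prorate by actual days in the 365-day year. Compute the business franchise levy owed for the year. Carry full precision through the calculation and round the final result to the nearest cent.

€32608.49

1 January – 16 July 2001: 197 days at 0.7% → €6940000 × 0.7% × 197/365 = €26219.8904
17 July – 31 December 2001: 168 days at 0.2% → €6940000 × 0.2% × 168/365 = €6388.6027
Total = €32608.4932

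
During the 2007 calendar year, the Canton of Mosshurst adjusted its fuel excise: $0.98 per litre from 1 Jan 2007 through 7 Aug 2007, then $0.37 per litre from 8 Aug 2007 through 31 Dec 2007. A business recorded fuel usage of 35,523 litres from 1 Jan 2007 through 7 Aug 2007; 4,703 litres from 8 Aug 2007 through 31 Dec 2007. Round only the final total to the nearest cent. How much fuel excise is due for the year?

1 Jan – 7 Aug 2007: 35,523 litres at $0.98/litre → $34812.54
8 Aug – 31 Dec 2007: 4,703 litres at $0.37/litre → $1740.11

$36552.65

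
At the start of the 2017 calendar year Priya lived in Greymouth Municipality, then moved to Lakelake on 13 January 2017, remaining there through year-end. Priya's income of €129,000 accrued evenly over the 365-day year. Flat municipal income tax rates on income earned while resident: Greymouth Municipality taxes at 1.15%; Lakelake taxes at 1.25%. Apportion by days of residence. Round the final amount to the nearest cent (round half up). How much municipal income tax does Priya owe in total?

Greymouth Municipality, 1 January – 12 January 2017: 12 days → €129,000 × 1.15% × 12/365 = €48.7726
Lakelake, 13 January – 31 December 2017: 353 days → €129,000 × 1.25% × 353/365 = €1,559.4863
Total = €1,608.2589

€1,608.26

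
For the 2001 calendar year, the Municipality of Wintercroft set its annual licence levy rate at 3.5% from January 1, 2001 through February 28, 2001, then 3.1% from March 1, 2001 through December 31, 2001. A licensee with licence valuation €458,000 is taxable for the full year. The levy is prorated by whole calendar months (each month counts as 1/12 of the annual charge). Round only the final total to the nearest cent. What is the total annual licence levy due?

€14,503.33

January 1 – February 28, 2001: 2 months at 3.5% → €458,000 × 3.5% × 2/12 = €2,671.6667
March 1 – December 31, 2001: 10 months at 3.1% → €458,000 × 3.1% × 10/12 = €11,831.6667
Total = €14,503.3333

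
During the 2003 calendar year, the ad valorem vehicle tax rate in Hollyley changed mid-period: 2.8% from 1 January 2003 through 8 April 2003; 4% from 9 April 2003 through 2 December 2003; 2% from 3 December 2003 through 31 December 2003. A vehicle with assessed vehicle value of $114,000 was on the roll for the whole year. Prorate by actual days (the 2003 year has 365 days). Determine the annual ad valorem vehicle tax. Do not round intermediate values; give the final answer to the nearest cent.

1 January – 8 April 2003: 98 days at 2.8% → $114,000 × 2.8% × 98/365 = $857.0301
9 April – 2 December 2003: 238 days at 4% → $114,000 × 4% × 238/365 = $2,973.3699
3 December – 31 December 2003: 29 days at 2% → $114,000 × 2% × 29/365 = $181.1507
Total = $4,011.5507

$4,011.55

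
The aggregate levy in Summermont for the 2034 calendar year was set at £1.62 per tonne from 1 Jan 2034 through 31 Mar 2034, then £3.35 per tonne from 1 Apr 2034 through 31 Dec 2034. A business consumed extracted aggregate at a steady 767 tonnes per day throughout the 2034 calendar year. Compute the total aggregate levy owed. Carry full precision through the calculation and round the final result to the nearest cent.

1 Jan – 31 Mar 2034: 90 days × 767 tonnes/day = 69,030 tonnes at £1.62/tonne → £111828.60
1 Apr – 31 Dec 2034: 275 days × 767 tonnes/day = 210,925 tonnes at £3.35/tonne → £706598.75

£818427.35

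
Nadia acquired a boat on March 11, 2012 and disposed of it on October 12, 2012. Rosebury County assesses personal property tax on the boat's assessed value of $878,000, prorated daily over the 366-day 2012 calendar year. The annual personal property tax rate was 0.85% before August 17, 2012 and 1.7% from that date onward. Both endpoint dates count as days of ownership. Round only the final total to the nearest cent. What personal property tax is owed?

$5,566.66

March 11 – August 16, 2012: 159 days at 0.85% → $878,000 × 0.85% × 159/366 = $3,242.1230
August 17 – October 12, 2012: 57 days at 1.7% → $878,000 × 1.7% × 57/366 = $2,324.5410
Total = $5,566.6639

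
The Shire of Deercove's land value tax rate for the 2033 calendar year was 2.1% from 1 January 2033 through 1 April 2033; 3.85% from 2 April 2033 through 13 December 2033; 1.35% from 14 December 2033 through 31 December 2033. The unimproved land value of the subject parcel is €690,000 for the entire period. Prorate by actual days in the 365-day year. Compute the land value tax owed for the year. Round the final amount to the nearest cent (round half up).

1 January – 1 April 2033: 91 days at 2.1% → €690,000 × 2.1% × 91/365 = €3,612.5753
2 April – 13 December 2033: 256 days at 3.85% → €690,000 × 3.85% × 256/365 = €18,631.8904
14 December – 31 December 2033: 18 days at 1.35% → €690,000 × 1.35% × 18/365 = €459.3699
Total = €22,703.8356

€22,703.84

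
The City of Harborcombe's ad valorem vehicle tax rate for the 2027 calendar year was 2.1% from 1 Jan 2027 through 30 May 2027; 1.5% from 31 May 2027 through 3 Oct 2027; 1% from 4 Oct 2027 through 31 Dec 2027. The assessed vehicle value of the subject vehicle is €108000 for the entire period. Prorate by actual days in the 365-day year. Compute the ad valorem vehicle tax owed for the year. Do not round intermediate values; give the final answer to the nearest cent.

1 Jan – 30 May 2027: 150 days at 2.1% → €108000 × 2.1% × 150/365 = €932.0548
31 May – 3 Oct 2027: 126 days at 1.5% → €108000 × 1.5% × 126/365 = €559.2329
4 Oct – 31 Dec 2027: 89 days at 1% → €108000 × 1% × 89/365 = €263.3425
Total = €1754.6301

€1754.63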